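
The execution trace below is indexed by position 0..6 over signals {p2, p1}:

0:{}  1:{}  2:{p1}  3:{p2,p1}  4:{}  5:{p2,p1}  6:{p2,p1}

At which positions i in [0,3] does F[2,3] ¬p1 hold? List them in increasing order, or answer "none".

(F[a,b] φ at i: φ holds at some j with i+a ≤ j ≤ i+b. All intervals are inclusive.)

Evaluate at each i in [0,3]:
  i=0: ✗ (none in [2,3])
  i=1: ✓ (witness j=4)
  i=2: ✓ (witness j=4)
  i=3: ✗ (none in [5,6])

1, 2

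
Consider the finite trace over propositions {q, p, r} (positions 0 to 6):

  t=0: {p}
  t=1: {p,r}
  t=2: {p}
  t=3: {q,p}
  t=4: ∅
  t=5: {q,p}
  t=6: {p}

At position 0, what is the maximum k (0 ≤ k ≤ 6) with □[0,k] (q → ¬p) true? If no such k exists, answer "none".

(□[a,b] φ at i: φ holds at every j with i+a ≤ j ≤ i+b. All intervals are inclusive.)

2

(q → ¬p) must hold from j=0 onward; find where it first fails.
  j=0: holds
  j=1: holds
  j=2: holds
  j=3: fails
Holds on [0,2], so largest k = 2.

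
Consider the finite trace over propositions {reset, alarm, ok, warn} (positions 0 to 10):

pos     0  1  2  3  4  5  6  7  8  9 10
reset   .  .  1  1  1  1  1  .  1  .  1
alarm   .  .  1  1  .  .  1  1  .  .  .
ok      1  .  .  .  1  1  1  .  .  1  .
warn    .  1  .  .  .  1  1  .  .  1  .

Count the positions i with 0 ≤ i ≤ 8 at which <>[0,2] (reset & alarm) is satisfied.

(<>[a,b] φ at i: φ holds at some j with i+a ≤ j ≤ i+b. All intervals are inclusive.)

Evaluate at each i in [0,8]:
  i=0: ✓ (witness j=2)
  i=1: ✓ (witness j=2)
  i=2: ✓ (witness j=2)
  i=3: ✓ (witness j=3)
  i=4: ✓ (witness j=6)
  i=5: ✓ (witness j=6)
  i=6: ✓ (witness j=6)
  i=7: ✗ (none in [7,9])
  i=8: ✗ (none in [8,10])
Positions where it holds: {0, 1, 2, 3, 4, 5, 6} → 7.

7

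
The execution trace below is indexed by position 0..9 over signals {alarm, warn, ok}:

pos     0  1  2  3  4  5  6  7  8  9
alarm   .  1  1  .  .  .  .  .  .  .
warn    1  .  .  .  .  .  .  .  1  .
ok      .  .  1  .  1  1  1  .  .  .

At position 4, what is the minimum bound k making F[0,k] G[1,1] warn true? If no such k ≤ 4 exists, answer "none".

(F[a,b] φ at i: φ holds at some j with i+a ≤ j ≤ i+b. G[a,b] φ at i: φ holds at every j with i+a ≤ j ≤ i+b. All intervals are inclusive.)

Scan j = 4,5,… for G[1,1] warn:
  j=4: fails
  j=5: fails
  j=6: fails
  j=7: holds
First hit at j=7, so smallest k = 7-4 = 3.

3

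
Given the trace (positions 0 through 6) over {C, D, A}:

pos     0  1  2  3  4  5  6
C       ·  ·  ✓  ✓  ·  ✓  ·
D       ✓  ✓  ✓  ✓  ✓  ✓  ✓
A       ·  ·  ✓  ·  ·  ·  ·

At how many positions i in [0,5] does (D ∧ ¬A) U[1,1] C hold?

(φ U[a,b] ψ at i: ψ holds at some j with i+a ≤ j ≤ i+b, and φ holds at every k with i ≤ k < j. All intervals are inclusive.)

Evaluate at each i in [0,5]:
  i=0: ✗ (no rhs in [1,1])
  i=1: ✓ (rhs at j=2; lhs holds on [1,1])
  i=2: ✗ (lhs fails at k=2 before rhs at j=3)
  i=3: ✗ (no rhs in [4,4])
  i=4: ✓ (rhs at j=5; lhs holds on [4,4])
  i=5: ✗ (no rhs in [6,6])
Positions where it holds: {1, 4} → 2.

2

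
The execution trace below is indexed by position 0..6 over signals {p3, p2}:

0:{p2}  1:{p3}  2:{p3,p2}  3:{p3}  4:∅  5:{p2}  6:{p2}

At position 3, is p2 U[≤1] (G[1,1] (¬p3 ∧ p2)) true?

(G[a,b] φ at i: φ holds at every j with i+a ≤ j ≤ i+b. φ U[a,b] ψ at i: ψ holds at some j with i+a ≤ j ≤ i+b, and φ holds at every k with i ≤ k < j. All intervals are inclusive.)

False

Need some j in [3,4] with G[1,1] (¬p3 ∧ p2), and p2 at every k in [3,j-1].
  j=3: G[1,1] (¬p3 ∧ p2) — fails at 4.
  j=4: G[1,1] (¬p3 ∧ p2) holds, but p2 fails at k=3 → not this j.
No j in the window works → until fails.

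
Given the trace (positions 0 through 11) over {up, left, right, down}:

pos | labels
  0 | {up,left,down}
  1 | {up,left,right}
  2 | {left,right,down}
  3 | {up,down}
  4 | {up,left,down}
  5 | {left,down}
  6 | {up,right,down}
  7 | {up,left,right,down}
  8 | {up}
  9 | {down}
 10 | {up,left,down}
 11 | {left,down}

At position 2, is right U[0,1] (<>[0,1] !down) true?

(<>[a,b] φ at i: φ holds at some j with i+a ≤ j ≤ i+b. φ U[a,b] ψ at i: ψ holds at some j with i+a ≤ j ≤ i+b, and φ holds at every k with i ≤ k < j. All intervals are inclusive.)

False

Need some j in [2,3] with <>[0,1] !down, and right at every k in [2,j-1].
  j=2: <>[0,1] !down — fails (none in [2,3]).
  j=3: <>[0,1] !down — fails (none in [3,4]).
No j in the window works → until fails.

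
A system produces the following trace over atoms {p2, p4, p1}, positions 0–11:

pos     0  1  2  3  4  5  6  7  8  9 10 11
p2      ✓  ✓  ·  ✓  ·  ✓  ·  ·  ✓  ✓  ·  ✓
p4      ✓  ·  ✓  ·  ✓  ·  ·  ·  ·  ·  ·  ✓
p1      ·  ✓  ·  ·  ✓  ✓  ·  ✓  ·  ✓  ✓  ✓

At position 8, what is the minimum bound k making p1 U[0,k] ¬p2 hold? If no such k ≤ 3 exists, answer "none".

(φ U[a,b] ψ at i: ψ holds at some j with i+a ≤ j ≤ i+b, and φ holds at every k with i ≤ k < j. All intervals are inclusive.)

none

Need earliest j ≥ 8 with ¬p2, and p1 at every k in [8,j-1].
  j=8: rhs fails.
  j=9: rhs fails.
  j=10: rhs holds but lhs fails at k=8.
  j=11: rhs fails.
No witness within the range → none.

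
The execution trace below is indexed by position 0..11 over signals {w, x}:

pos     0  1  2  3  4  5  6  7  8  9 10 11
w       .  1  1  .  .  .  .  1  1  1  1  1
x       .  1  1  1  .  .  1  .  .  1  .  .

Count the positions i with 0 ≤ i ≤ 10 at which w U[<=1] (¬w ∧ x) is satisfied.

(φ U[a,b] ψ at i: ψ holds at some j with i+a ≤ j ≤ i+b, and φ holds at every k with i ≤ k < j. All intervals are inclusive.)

Evaluate at each i in [0,10]:
  i=0: ✗ (no rhs in [0,1])
  i=1: ✗ (no rhs in [1,2])
  i=2: ✓ (rhs at j=3; lhs holds on [2,2])
  i=3: ✓ (rhs at j=3)
  i=4: ✗ (no rhs in [4,5])
  i=5: ✗ (lhs fails at k=5 before rhs at j=6)
  i=6: ✓ (rhs at j=6)
  i=7: ✗ (no rhs in [7,8])
  i=8: ✗ (no rhs in [8,9])
  i=9: ✗ (no rhs in [9,10])
  i=10: ✗ (no rhs in [10,11])
Positions where it holds: {2, 3, 6} → 3.

3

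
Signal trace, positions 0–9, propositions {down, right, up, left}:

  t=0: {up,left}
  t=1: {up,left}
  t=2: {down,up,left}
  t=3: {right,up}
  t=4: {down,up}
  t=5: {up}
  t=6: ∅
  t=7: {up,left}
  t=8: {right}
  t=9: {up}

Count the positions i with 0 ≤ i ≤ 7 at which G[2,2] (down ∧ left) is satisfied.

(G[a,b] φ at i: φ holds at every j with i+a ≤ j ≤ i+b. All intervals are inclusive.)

Evaluate at each i in [0,7]:
  i=0: ✓ (all of [2,2])
  i=1: ✗ (fails at j=3)
  i=2: ✗ (fails at j=4)
  i=3: ✗ (fails at j=5)
  i=4: ✗ (fails at j=6)
  i=5: ✗ (fails at j=7)
  i=6: ✗ (fails at j=8)
  i=7: ✗ (fails at j=9)
Positions where it holds: {0} → 1.

1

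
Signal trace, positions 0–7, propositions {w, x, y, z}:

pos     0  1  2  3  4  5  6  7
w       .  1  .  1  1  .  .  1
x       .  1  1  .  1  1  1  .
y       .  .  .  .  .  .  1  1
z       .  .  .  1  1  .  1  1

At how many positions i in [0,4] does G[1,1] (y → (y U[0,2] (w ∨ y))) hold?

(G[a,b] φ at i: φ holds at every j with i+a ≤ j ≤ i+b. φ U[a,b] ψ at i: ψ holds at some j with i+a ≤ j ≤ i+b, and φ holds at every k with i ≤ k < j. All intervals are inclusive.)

5

Evaluate at each i in [0,4]:
  i=0: ✓ (all of [1,1])
  i=1: ✓ (all of [2,2])
  i=2: ✓ (all of [3,3])
  i=3: ✓ (all of [4,4])
  i=4: ✓ (all of [5,5])
Positions where it holds: {0, 1, 2, 3, 4} → 5.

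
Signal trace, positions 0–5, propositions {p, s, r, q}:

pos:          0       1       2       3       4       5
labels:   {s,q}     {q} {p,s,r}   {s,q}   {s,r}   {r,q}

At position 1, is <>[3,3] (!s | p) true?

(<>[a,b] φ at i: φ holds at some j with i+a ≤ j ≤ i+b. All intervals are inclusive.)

Does not hold

Check (!s | p) at each j in [4,4]:
  j=4: false
No position in the window satisfies it → formula fails.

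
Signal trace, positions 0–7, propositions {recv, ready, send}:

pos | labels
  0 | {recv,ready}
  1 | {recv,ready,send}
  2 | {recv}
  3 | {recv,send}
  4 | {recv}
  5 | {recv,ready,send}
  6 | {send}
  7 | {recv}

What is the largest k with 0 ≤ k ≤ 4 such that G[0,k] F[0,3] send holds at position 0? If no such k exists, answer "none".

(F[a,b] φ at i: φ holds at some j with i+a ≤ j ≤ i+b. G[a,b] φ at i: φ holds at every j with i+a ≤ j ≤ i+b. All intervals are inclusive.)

F[0,3] send must hold from j=0 onward; find where it first fails.
  j=0: holds
  j=1: holds
  j=2: holds
  j=3: holds
  j=4: holds
Holds through j=4; largest k = 4.

4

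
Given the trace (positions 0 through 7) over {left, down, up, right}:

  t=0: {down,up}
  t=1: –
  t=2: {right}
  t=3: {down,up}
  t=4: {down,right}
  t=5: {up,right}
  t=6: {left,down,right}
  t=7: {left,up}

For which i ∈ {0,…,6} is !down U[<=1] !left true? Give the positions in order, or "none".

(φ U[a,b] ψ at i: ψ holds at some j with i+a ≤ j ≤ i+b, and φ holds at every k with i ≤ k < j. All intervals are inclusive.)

0, 1, 2, 3, 4, 5

Evaluate at each i in [0,6]:
  i=0: ✓ (rhs at j=0)
  i=1: ✓ (rhs at j=1)
  i=2: ✓ (rhs at j=2)
  i=3: ✓ (rhs at j=3)
  i=4: ✓ (rhs at j=4)
  i=5: ✓ (rhs at j=5)
  i=6: ✗ (no rhs in [6,7])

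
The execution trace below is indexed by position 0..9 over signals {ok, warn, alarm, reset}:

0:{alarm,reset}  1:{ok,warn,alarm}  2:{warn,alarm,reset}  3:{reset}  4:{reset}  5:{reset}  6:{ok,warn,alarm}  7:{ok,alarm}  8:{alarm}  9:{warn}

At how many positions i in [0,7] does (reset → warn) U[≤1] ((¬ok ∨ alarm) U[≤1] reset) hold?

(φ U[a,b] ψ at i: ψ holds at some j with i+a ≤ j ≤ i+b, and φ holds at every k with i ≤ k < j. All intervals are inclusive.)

6

Evaluate at each i in [0,7]:
  i=0: ✓ (rhs at j=0)
  i=1: ✓ (rhs at j=1)
  i=2: ✓ (rhs at j=2)
  i=3: ✓ (rhs at j=3)
  i=4: ✓ (rhs at j=4)
  i=5: ✓ (rhs at j=5)
  i=6: ✗ (no rhs in [6,7])
  i=7: ✗ (no rhs in [7,8])
Positions where it holds: {0, 1, 2, 3, 4, 5} → 6.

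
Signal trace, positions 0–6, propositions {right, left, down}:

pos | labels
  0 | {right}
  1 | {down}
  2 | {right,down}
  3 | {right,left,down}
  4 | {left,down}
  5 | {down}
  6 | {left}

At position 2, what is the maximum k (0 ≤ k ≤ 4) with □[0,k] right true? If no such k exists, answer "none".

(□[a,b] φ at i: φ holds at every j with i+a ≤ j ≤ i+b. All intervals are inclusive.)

1

right must hold from j=2 onward; find where it first fails.
  j=2: holds
  j=3: holds
  j=4: fails
Holds on [2,3], so largest k = 1.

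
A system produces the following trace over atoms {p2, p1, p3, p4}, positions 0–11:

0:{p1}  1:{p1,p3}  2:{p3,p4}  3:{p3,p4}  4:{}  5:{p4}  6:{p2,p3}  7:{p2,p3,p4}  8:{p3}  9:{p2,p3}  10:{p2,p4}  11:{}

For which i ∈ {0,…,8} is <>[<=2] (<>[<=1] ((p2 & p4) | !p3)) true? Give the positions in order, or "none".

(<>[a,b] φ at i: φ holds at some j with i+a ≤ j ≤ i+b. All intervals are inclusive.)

Evaluate at each i in [0,8]:
  i=0: ✓ (witness j=0)
  i=1: ✓ (witness j=3)
  i=2: ✓ (witness j=3)
  i=3: ✓ (witness j=3)
  i=4: ✓ (witness j=4)
  i=5: ✓ (witness j=5)
  i=6: ✓ (witness j=6)
  i=7: ✓ (witness j=7)
  i=8: ✓ (witness j=9)

0, 1, 2, 3, 4, 5, 6, 7, 8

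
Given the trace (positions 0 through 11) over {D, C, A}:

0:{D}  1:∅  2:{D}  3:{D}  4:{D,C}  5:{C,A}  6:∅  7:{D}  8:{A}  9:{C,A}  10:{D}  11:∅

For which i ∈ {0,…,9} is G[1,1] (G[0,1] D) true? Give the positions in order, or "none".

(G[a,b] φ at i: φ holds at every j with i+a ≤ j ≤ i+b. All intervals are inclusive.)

Evaluate at each i in [0,9]:
  i=0: ✗ (fails at j=1)
  i=1: ✓ (all of [2,2])
  i=2: ✓ (all of [3,3])
  i=3: ✗ (fails at j=4)
  i=4: ✗ (fails at j=5)
  i=5: ✗ (fails at j=6)
  i=6: ✗ (fails at j=7)
  i=7: ✗ (fails at j=8)
  i=8: ✗ (fails at j=9)
  i=9: ✗ (fails at j=10)

1, 2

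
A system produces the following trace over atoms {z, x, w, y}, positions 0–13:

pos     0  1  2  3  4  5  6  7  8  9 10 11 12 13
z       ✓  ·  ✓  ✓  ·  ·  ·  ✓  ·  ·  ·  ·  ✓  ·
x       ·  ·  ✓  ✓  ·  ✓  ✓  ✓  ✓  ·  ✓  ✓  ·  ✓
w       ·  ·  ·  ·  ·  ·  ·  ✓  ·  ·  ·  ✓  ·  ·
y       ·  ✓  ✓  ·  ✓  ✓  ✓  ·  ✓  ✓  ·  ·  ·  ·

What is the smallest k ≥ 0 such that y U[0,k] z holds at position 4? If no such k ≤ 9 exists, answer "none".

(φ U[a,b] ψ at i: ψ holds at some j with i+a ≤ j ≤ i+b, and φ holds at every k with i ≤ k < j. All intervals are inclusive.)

Need earliest j ≥ 4 with z, and y at every k in [4,j-1].
  j=4: rhs fails.
  j=5: rhs fails.
  j=6: rhs fails.
  j=7: rhs holds; lhs holds on [4,6]. k = 3.

3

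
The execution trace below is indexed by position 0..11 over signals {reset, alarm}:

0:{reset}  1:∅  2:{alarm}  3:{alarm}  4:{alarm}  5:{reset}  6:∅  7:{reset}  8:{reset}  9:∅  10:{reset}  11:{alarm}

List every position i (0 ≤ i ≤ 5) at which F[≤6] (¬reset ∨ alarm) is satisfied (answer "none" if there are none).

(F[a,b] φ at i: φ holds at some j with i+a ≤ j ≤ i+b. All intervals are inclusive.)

0, 1, 2, 3, 4, 5

Evaluate at each i in [0,5]:
  i=0: ✓ (witness j=1)
  i=1: ✓ (witness j=1)
  i=2: ✓ (witness j=2)
  i=3: ✓ (witness j=3)
  i=4: ✓ (witness j=4)
  i=5: ✓ (witness j=6)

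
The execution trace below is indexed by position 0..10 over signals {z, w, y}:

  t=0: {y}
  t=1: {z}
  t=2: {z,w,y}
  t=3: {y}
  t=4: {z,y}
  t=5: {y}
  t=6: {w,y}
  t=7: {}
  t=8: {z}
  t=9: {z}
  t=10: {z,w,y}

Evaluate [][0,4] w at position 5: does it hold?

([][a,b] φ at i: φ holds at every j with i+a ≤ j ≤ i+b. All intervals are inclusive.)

Does not hold

Check w at every j in [5,9]:
  j=5: false
  j=6: true
  j=7: false
  j=8: false
  j=9: false
Fails at j=5 → formula fails.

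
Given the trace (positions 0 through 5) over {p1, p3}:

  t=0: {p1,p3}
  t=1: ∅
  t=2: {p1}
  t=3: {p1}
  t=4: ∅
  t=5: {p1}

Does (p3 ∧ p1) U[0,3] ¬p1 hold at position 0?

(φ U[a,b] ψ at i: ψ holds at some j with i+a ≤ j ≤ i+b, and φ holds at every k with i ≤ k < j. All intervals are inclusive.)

Yes

Need some j in [0,3] with ¬p1, and (p3 ∧ p1) at every k in [0,j-1].
  j=0: ¬p1 false.
  j=1: ¬p1 holds; (p3 ∧ p1) holds at every k in [0,0] → satisfied.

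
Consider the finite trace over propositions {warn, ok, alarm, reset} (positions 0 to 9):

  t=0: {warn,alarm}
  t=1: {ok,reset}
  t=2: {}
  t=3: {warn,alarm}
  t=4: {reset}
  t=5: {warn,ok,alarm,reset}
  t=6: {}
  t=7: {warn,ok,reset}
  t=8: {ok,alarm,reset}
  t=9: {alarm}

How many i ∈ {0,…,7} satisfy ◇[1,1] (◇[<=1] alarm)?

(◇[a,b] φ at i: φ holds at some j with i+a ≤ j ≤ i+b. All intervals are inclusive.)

6

Evaluate at each i in [0,7]:
  i=0: ✗ (none in [1,1])
  i=1: ✓ (witness j=2)
  i=2: ✓ (witness j=3)
  i=3: ✓ (witness j=4)
  i=4: ✓ (witness j=5)
  i=5: ✗ (none in [6,6])
  i=6: ✓ (witness j=7)
  i=7: ✓ (witness j=8)
Positions where it holds: {1, 2, 3, 4, 6, 7} → 6.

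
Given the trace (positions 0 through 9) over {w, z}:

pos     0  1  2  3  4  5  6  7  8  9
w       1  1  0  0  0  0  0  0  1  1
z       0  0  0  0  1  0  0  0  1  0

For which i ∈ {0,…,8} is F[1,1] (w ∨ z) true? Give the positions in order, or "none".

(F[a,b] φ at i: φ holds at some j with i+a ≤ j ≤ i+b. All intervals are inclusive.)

0, 3, 7, 8

Evaluate at each i in [0,8]:
  i=0: ✓ (witness j=1)
  i=1: ✗ (none in [2,2])
  i=2: ✗ (none in [3,3])
  i=3: ✓ (witness j=4)
  i=4: ✗ (none in [5,5])
  i=5: ✗ (none in [6,6])
  i=6: ✗ (none in [7,7])
  i=7: ✓ (witness j=8)
  i=8: ✓ (witness j=9)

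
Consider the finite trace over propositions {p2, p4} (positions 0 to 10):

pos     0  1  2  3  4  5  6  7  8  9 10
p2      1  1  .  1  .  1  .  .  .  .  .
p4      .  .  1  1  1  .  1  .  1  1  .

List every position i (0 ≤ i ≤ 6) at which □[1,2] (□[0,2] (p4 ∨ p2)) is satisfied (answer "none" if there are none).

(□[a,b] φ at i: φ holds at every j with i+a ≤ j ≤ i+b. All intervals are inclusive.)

Evaluate at each i in [0,6]:
  i=0: ✓ (all of [1,2])
  i=1: ✓ (all of [2,3])
  i=2: ✓ (all of [3,4])
  i=3: ✗ (fails at j=5)
  i=4: ✗ (fails at j=5)
  i=5: ✗ (fails at j=6)
  i=6: ✗ (fails at j=7)

0, 1, 2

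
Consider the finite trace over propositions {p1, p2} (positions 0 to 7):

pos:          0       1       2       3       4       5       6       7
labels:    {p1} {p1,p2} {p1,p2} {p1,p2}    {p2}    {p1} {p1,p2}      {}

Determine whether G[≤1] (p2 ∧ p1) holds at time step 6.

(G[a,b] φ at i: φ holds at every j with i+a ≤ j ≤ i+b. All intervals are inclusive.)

Check (p2 ∧ p1) at every j in [6,7]:
  j=6: true
  j=7: false
Fails at j=7 → formula fails.

False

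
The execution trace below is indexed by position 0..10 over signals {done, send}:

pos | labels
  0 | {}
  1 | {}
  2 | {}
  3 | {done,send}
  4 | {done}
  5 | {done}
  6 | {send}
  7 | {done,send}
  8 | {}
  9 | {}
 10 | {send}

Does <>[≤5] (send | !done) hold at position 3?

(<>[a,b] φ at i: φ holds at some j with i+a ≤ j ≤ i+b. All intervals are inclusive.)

Check (send | !done) at each j in [3,8]:
  j=3: true
  j=4: false
  j=5: false
  j=6: true
  j=7: true
  j=8: true
Found at j=3 → formula holds.

Yes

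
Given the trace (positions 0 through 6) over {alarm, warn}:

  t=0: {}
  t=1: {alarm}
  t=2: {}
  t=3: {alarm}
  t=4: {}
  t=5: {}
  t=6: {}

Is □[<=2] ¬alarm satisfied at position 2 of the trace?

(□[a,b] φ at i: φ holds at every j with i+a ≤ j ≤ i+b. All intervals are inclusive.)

Check ¬alarm at every j in [2,4]:
  j=2: true
  j=3: false
  j=4: true
Fails at j=3 → formula fails.

Does not hold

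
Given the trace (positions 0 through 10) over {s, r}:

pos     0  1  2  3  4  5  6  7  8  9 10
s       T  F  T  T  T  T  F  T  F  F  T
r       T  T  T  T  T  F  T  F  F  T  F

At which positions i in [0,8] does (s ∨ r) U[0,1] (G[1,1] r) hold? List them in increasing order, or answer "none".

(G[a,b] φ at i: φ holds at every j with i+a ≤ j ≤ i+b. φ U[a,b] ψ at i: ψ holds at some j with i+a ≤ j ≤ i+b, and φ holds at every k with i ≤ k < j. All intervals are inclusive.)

Evaluate at each i in [0,8]:
  i=0: ✓ (rhs at j=0)
  i=1: ✓ (rhs at j=1)
  i=2: ✓ (rhs at j=2)
  i=3: ✓ (rhs at j=3)
  i=4: ✓ (rhs at j=5; lhs holds on [4,4])
  i=5: ✓ (rhs at j=5)
  i=6: ✗ (no rhs in [6,7])
  i=7: ✓ (rhs at j=8; lhs holds on [7,7])
  i=8: ✓ (rhs at j=8)

0, 1, 2, 3, 4, 5, 7, 8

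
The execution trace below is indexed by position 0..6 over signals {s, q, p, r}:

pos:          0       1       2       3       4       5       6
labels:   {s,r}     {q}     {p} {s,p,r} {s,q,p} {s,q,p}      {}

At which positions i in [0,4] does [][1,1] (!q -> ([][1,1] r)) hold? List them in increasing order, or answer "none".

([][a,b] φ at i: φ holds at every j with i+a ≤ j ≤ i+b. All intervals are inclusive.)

Evaluate at each i in [0,4]:
  i=0: ✓ (all of [1,1])
  i=1: ✓ (all of [2,2])
  i=2: ✗ (fails at j=3)
  i=3: ✓ (all of [4,4])
  i=4: ✓ (all of [5,5])

0, 1, 3, 4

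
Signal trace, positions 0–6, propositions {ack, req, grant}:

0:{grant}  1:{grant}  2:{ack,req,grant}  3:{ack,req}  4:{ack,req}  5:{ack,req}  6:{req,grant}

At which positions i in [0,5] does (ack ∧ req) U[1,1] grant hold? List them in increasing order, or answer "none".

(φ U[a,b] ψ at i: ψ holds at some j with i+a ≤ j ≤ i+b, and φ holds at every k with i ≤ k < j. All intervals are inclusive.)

5

Evaluate at each i in [0,5]:
  i=0: ✗ (lhs fails at k=0 before rhs at j=1)
  i=1: ✗ (lhs fails at k=1 before rhs at j=2)
  i=2: ✗ (no rhs in [3,3])
  i=3: ✗ (no rhs in [4,4])
  i=4: ✗ (no rhs in [5,5])
  i=5: ✓ (rhs at j=6; lhs holds on [5,5])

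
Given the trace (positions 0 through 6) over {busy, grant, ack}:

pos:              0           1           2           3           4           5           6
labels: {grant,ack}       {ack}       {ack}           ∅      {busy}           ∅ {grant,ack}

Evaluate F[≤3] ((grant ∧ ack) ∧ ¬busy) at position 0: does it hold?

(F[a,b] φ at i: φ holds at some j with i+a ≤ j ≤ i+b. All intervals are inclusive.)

Check ((grant ∧ ack) ∧ ¬busy) at each j in [0,3]:
  j=0: true
  j=1: false
  j=2: false
  j=3: false
Found at j=0 → formula holds.

Yes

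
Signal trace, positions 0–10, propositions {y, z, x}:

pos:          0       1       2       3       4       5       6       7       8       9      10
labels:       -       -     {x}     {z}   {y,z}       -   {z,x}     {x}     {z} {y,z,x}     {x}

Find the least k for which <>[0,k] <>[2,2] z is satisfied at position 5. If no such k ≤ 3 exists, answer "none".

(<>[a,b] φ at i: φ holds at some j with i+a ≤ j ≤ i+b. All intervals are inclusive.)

1

Scan j = 5,6,… for <>[2,2] z:
  j=5: fails
  j=6: holds
First hit at j=6, so smallest k = 6-5 = 1.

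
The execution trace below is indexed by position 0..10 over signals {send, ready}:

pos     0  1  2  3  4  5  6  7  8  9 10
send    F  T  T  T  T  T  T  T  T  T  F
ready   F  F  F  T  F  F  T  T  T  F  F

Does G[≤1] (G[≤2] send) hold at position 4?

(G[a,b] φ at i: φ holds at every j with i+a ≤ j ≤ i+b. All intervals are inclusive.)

Yes

Check G[≤2] send at every j in [4,5]:
  j=4: holds on [4,6]
  j=5: holds on [5,7]
All positions satisfy it → formula holds.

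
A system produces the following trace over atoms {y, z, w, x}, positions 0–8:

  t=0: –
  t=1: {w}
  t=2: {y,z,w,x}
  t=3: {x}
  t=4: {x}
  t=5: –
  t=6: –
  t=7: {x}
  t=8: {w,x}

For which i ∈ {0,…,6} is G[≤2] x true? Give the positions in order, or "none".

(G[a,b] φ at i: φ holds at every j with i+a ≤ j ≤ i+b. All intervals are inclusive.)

Evaluate at each i in [0,6]:
  i=0: ✗ (fails at j=0)
  i=1: ✗ (fails at j=1)
  i=2: ✓ (all of [2,4])
  i=3: ✗ (fails at j=5)
  i=4: ✗ (fails at j=5)
  i=5: ✗ (fails at j=5)
  i=6: ✗ (fails at j=6)

2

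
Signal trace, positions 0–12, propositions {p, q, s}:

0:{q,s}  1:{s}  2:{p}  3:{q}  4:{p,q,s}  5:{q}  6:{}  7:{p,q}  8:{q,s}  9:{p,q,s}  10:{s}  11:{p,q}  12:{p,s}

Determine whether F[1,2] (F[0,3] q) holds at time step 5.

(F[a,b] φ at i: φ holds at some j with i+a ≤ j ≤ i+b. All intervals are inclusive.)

Check F[0,3] q at each j in [6,7]:
  j=6: holds (witness at 7)
  j=7: holds (witness at 7)
Found at j=6 → formula holds.

Holds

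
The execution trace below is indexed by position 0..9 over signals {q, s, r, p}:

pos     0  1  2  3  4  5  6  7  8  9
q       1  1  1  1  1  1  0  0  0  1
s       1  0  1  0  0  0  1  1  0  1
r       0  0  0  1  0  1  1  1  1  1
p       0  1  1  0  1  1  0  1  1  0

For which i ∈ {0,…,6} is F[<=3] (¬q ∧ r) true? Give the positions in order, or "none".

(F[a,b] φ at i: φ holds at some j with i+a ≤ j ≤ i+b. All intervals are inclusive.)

3, 4, 5, 6

Evaluate at each i in [0,6]:
  i=0: ✗ (none in [0,3])
  i=1: ✗ (none in [1,4])
  i=2: ✗ (none in [2,5])
  i=3: ✓ (witness j=6)
  i=4: ✓ (witness j=6)
  i=5: ✓ (witness j=6)
  i=6: ✓ (witness j=6)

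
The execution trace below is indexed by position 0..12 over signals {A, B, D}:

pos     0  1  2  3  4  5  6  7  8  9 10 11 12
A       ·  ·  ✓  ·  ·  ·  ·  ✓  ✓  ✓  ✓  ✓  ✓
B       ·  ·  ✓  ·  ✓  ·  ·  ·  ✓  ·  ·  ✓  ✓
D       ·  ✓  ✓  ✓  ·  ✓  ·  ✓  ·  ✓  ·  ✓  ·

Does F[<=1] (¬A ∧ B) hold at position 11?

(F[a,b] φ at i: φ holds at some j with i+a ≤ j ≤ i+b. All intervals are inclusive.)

No

Check (¬A ∧ B) at each j in [11,12]:
  j=11: false
  j=12: false
No position in the window satisfies it → formula fails.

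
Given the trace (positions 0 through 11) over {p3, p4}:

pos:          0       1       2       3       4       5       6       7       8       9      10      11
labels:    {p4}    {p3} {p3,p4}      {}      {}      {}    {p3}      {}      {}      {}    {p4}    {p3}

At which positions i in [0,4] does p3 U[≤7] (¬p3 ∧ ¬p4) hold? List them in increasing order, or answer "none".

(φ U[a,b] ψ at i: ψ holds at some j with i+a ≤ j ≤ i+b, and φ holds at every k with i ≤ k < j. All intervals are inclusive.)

1, 2, 3, 4

Evaluate at each i in [0,4]:
  i=0: ✗ (lhs fails at k=0 before rhs at j=3)
  i=1: ✓ (rhs at j=3; lhs holds on [1,2])
  i=2: ✓ (rhs at j=3; lhs holds on [2,2])
  i=3: ✓ (rhs at j=3)
  i=4: ✓ (rhs at j=4)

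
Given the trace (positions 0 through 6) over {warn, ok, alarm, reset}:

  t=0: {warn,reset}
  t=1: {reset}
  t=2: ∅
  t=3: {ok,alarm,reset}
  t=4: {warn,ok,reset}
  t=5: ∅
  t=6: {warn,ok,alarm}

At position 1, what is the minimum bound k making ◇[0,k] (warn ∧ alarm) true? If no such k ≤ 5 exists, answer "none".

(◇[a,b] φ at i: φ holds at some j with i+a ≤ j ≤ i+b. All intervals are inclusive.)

Scan j = 1,2,… for (warn ∧ alarm):
  j=1: fails
  j=2: fails
  j=3: fails
  j=4: fails
  j=5: fails
  j=6: holds
First hit at j=6, so smallest k = 6-1 = 5.

5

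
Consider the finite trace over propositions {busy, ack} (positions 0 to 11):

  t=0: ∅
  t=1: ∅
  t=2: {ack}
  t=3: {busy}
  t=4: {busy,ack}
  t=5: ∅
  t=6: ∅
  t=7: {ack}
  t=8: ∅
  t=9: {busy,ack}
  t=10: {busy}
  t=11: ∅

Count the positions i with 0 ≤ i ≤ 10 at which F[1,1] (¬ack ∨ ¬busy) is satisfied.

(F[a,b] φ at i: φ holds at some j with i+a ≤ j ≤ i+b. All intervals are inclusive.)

9

Evaluate at each i in [0,10]:
  i=0: ✓ (witness j=1)
  i=1: ✓ (witness j=2)
  i=2: ✓ (witness j=3)
  i=3: ✗ (none in [4,4])
  i=4: ✓ (witness j=5)
  i=5: ✓ (witness j=6)
  i=6: ✓ (witness j=7)
  i=7: ✓ (witness j=8)
  i=8: ✗ (none in [9,9])
  i=9: ✓ (witness j=10)
  i=10: ✓ (witness j=11)
Positions where it holds: {0, 1, 2, 4, 5, 6, 7, 9, 10} → 9.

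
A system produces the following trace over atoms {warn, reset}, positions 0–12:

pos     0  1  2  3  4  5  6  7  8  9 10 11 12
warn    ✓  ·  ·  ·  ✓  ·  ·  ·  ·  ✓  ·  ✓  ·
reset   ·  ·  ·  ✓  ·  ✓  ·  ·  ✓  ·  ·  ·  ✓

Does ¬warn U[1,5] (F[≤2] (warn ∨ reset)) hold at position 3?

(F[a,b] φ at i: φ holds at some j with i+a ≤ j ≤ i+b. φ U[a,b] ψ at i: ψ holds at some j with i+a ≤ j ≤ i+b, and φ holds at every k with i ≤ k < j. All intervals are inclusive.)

Holds

Need some j in [4,8] with F[≤2] (warn ∨ reset), and ¬warn at every k in [3,j-1].
  j=4: F[≤2] (warn ∨ reset) holds; ¬warn holds at every k in [3,3] → satisfied.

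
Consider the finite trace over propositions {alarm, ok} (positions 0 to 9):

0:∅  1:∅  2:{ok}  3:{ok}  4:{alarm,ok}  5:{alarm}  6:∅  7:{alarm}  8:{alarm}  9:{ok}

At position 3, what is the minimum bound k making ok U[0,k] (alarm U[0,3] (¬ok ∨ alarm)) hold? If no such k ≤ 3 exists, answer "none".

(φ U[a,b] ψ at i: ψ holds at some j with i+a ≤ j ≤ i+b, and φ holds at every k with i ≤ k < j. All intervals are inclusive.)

1

Need earliest j ≥ 3 with (alarm U[0,3] (¬ok ∨ alarm)), and ok at every k in [3,j-1].
  j=3: rhs fails.
  j=4: rhs holds; lhs holds on [3,3]. k = 1.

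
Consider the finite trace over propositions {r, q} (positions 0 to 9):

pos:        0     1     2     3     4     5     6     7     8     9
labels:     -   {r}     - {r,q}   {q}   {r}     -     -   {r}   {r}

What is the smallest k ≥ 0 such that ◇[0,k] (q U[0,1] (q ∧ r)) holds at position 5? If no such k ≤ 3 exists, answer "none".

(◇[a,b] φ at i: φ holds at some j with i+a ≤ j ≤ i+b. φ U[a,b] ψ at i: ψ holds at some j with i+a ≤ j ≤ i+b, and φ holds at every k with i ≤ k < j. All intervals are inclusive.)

Scan j = 5,6,… for (q U[0,1] (q ∧ r)):
  j=5: fails
  j=6: fails
  j=7: fails
  j=8: fails
No j in [5,8] satisfies it → none.

none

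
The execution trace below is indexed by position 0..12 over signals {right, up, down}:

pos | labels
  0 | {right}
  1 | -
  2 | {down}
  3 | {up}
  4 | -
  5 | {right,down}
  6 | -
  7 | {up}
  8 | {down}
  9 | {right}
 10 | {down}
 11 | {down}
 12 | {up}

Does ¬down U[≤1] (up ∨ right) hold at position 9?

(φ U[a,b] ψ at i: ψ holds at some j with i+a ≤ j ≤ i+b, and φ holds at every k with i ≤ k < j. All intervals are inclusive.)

Holds

Need some j in [9,10] with (up ∨ right), and ¬down at every k in [9,j-1].
  j=9: (up ∨ right) holds; no prefix to check → satisfied.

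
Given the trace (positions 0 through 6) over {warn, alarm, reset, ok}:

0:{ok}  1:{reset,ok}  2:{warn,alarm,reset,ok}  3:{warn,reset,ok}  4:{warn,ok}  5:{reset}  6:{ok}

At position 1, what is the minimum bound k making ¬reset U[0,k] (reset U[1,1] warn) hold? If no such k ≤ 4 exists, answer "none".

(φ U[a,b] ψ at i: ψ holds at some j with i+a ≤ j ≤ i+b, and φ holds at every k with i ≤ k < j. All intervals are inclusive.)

0

Need earliest j ≥ 1 with (reset U[1,1] warn), and ¬reset at every k in [1,j-1].
  j=1: rhs holds (empty prefix). k = 0.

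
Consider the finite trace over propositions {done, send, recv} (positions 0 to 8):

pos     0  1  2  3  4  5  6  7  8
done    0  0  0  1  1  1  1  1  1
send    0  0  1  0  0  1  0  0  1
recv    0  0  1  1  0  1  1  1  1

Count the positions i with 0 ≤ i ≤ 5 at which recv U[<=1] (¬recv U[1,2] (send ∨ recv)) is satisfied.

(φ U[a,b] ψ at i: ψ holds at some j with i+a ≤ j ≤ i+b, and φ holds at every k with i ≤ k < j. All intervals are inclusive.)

Evaluate at each i in [0,5]:
  i=0: ✓ (rhs at j=0)
  i=1: ✓ (rhs at j=1)
  i=2: ✗ (no rhs in [2,3])
  i=3: ✓ (rhs at j=4; lhs holds on [3,3])
  i=4: ✓ (rhs at j=4)
  i=5: ✗ (no rhs in [5,6])
Positions where it holds: {0, 1, 3, 4} → 4.

4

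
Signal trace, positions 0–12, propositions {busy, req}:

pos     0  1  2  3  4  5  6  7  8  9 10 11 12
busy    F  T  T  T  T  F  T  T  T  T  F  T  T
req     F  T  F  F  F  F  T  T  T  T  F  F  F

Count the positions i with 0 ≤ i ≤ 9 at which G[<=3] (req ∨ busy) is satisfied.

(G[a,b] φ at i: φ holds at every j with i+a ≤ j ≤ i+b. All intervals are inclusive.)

Evaluate at each i in [0,9]:
  i=0: ✗ (fails at j=0)
  i=1: ✓ (all of [1,4])
  i=2: ✗ (fails at j=5)
  i=3: ✗ (fails at j=5)
  i=4: ✗ (fails at j=5)
  i=5: ✗ (fails at j=5)
  i=6: ✓ (all of [6,9])
  i=7: ✗ (fails at j=10)
  i=8: ✗ (fails at j=10)
  i=9: ✗ (fails at j=10)
Positions where it holds: {1, 6} → 2.

2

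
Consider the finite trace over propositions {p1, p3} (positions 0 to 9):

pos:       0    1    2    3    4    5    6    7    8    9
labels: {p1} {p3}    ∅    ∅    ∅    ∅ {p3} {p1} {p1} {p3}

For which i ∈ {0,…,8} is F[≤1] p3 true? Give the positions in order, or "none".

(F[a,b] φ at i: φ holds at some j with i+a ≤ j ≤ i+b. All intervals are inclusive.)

0, 1, 5, 6, 8

Evaluate at each i in [0,8]:
  i=0: ✓ (witness j=1)
  i=1: ✓ (witness j=1)
  i=2: ✗ (none in [2,3])
  i=3: ✗ (none in [3,4])
  i=4: ✗ (none in [4,5])
  i=5: ✓ (witness j=6)
  i=6: ✓ (witness j=6)
  i=7: ✗ (none in [7,8])
  i=8: ✓ (witness j=9)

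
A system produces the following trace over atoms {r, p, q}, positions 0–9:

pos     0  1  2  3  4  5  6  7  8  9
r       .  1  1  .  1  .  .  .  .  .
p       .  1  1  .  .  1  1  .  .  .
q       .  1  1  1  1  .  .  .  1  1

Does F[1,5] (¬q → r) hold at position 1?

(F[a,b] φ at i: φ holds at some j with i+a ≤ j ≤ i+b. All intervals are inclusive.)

Check (¬q → r) at each j in [2,6]:
  j=2: true
  j=3: true
  j=4: true
  j=5: false
  j=6: false
Found at j=2 → formula holds.

True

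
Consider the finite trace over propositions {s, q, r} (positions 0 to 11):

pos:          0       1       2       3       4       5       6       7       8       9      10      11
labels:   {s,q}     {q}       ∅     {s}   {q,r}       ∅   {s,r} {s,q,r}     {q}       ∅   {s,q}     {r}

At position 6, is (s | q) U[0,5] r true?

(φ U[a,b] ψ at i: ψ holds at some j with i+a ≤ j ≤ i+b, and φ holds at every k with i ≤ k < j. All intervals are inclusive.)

True

Need some j in [6,11] with r, and (s | q) at every k in [6,j-1].
  j=6: r holds; no prefix to check → satisfied.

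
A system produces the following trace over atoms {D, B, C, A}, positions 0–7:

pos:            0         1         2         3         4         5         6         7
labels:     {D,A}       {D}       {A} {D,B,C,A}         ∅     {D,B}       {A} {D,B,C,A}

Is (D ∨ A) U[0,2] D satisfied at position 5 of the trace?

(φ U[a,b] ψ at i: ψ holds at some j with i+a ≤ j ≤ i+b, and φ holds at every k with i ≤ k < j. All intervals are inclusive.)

Holds

Need some j in [5,7] with D, and (D ∨ A) at every k in [5,j-1].
  j=5: D holds; no prefix to check → satisfied.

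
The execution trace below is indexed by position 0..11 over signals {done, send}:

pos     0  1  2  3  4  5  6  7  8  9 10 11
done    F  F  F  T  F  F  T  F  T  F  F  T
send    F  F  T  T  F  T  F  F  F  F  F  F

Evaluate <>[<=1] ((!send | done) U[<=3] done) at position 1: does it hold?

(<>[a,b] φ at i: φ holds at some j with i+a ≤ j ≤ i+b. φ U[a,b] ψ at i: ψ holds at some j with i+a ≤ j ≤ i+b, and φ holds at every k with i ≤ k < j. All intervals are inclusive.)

Check ((!send | done) U[<=3] done) at each j in [1,2]:
  j=1: fails
  j=2: fails
No position in the window satisfies it → formula fails.

Does not hold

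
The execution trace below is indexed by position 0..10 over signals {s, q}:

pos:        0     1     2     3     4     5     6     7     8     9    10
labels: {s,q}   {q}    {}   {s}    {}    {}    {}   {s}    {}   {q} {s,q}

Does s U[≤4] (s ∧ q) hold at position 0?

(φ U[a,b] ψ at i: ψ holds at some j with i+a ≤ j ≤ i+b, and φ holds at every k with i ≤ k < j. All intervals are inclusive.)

Need some j in [0,4] with (s ∧ q), and s at every k in [0,j-1].
  j=0: (s ∧ q) holds; no prefix to check → satisfied.

Yes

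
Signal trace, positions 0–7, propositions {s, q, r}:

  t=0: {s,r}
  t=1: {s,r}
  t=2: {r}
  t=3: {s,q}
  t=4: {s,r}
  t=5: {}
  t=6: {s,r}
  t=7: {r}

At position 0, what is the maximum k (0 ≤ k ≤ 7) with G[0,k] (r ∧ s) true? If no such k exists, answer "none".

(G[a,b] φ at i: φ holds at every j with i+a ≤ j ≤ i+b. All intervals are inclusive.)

(r ∧ s) must hold from j=0 onward; find where it first fails.
  j=0: holds
  j=1: holds
  j=2: fails
Holds on [0,1], so largest k = 1.

1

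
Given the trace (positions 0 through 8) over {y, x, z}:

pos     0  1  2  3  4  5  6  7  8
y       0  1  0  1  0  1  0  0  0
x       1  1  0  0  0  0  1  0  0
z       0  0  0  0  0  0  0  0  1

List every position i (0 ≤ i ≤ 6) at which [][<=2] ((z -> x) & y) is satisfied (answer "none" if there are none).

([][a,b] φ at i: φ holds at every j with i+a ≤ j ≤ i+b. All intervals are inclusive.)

Evaluate at each i in [0,6]:
  i=0: ✗ (fails at j=0)
  i=1: ✗ (fails at j=2)
  i=2: ✗ (fails at j=2)
  i=3: ✗ (fails at j=4)
  i=4: ✗ (fails at j=4)
  i=5: ✗ (fails at j=6)
  i=6: ✗ (fails at j=6)

none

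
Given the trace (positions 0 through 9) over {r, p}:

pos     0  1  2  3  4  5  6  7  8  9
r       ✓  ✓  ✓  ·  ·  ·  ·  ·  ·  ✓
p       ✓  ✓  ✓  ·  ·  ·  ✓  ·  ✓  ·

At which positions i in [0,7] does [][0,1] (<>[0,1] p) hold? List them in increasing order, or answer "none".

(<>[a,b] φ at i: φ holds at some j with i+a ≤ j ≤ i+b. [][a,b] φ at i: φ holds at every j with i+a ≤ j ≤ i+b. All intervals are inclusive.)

Evaluate at each i in [0,7]:
  i=0: ✓ (all of [0,1])
  i=1: ✓ (all of [1,2])
  i=2: ✗ (fails at j=3)
  i=3: ✗ (fails at j=3)
  i=4: ✗ (fails at j=4)
  i=5: ✓ (all of [5,6])
  i=6: ✓ (all of [6,7])
  i=7: ✓ (all of [7,8])

0, 1, 5, 6, 7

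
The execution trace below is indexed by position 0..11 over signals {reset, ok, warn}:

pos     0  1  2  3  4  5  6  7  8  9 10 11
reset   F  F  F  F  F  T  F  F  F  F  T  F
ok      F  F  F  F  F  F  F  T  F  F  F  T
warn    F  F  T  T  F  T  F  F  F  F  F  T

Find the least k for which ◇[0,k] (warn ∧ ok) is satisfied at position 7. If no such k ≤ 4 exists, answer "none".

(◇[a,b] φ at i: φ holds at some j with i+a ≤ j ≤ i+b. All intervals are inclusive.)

Scan j = 7,8,… for (warn ∧ ok):
  j=7: fails
  j=8: fails
  j=9: fails
  j=10: fails
  j=11: holds
First hit at j=11, so smallest k = 11-7 = 4.

4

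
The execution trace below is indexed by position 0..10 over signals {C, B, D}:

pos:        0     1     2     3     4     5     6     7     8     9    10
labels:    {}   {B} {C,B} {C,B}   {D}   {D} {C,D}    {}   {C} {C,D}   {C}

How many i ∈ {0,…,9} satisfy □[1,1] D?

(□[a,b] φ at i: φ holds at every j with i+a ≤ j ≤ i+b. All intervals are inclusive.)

Evaluate at each i in [0,9]:
  i=0: ✗ (fails at j=1)
  i=1: ✗ (fails at j=2)
  i=2: ✗ (fails at j=3)
  i=3: ✓ (all of [4,4])
  i=4: ✓ (all of [5,5])
  i=5: ✓ (all of [6,6])
  i=6: ✗ (fails at j=7)
  i=7: ✗ (fails at j=8)
  i=8: ✓ (all of [9,9])
  i=9: ✗ (fails at j=10)
Positions where it holds: {3, 4, 5, 8} → 4.

4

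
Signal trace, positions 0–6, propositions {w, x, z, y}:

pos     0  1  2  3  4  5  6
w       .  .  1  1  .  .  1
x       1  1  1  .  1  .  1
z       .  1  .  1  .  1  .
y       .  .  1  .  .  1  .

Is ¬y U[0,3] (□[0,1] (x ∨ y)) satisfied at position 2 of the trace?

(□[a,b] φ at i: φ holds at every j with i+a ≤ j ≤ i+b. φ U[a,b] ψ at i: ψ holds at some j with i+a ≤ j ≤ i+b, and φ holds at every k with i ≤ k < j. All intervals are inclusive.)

Need some j in [2,5] with □[0,1] (x ∨ y), and ¬y at every k in [2,j-1].
  j=2: □[0,1] (x ∨ y) — fails at 3.
  j=3: □[0,1] (x ∨ y) — fails at 3.
  j=4: □[0,1] (x ∨ y) holds, but ¬y fails at k=2 → not this j.
  j=5: □[0,1] (x ∨ y) holds, but ¬y fails at k=2 → not this j.
No j in the window works → until fails.

Does not hold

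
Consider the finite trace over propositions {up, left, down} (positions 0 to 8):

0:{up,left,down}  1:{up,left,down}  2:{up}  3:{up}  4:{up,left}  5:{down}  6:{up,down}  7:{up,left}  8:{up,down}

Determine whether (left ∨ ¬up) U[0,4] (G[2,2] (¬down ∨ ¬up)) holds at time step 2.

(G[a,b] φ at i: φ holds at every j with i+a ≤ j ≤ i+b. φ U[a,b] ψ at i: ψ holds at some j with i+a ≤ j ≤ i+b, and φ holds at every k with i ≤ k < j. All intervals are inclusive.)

Need some j in [2,6] with G[2,2] (¬down ∨ ¬up), and (left ∨ ¬up) at every k in [2,j-1].
  j=2: G[2,2] (¬down ∨ ¬up) holds; no prefix to check → satisfied.

Holds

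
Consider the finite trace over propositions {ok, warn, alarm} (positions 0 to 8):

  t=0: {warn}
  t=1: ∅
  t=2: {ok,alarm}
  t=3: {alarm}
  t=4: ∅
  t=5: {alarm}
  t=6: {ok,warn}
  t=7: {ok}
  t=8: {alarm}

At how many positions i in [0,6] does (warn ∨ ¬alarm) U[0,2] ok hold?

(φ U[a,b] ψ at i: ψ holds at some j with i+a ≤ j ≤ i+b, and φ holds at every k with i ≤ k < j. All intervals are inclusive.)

4

Evaluate at each i in [0,6]:
  i=0: ✓ (rhs at j=2; lhs holds on [0,1])
  i=1: ✓ (rhs at j=2; lhs holds on [1,1])
  i=2: ✓ (rhs at j=2)
  i=3: ✗ (no rhs in [3,5])
  i=4: ✗ (lhs fails at k=5 before rhs at j=6)
  i=5: ✗ (lhs fails at k=5 before rhs at j=6)
  i=6: ✓ (rhs at j=6)
Positions where it holds: {0, 1, 2, 6} → 4.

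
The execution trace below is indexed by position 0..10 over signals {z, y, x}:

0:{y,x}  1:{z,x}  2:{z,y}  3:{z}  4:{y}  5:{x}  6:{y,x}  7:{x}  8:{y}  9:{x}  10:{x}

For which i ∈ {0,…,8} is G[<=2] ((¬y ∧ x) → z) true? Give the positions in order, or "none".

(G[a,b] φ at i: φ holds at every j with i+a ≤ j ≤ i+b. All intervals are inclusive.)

Evaluate at each i in [0,8]:
  i=0: ✓ (all of [0,2])
  i=1: ✓ (all of [1,3])
  i=2: ✓ (all of [2,4])
  i=3: ✗ (fails at j=5)
  i=4: ✗ (fails at j=5)
  i=5: ✗ (fails at j=5)
  i=6: ✗ (fails at j=7)
  i=7: ✗ (fails at j=7)
  i=8: ✗ (fails at j=9)

0, 1, 2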